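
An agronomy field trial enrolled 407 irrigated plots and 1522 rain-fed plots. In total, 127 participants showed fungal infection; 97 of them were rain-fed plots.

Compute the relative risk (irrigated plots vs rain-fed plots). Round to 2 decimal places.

RR: 1.16

irrigated plots with the outcome: 127 − 97 = 30
irrigated plots without the outcome: 407 − 30 = 377
rain-fed plots without the outcome: 1522 − 97 = 1425
risk, irrigated plots = 30/407 = 0.0737
risk, rain-fed plots = 97/1522 = 0.0637
RR = 0.0737 / 0.0637 = 1.16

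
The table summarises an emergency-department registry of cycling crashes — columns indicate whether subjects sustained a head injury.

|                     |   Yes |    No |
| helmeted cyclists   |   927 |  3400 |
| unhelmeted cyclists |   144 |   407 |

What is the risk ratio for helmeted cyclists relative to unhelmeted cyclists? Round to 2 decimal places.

0.82

risk, helmeted cyclists = 927/4327 = 0.2142
risk, unhelmeted cyclists = 144/551 = 0.2613
RR = 0.2142 / 0.2613 = 0.82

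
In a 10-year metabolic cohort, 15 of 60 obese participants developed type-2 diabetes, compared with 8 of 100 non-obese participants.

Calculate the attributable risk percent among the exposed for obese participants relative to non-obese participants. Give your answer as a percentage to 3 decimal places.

risk, obese participants = 15/60 = 0.2500
risk, non-obese participants = 8/100 = 0.0800
AR% = (0.2500 − 0.0800) / 0.2500 = 0.6800 → 68.000%

AR% ≈ 68.000%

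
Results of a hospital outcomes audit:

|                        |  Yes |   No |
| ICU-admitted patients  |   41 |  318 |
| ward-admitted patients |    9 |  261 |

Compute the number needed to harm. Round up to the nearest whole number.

13

risk, ICU-admitted patients = 41/359 = 0.114206
risk, ward-admitted patients = 9/270 = 0.033333
absolute risk difference = 0.080873
1 / 0.080873 = 12.365 → round up → 13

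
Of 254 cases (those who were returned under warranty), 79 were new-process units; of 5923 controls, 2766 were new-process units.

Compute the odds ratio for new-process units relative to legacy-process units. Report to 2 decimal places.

OR = (79 × 3157) / (2766 × 175) = 249403/484050 ≈ 0.52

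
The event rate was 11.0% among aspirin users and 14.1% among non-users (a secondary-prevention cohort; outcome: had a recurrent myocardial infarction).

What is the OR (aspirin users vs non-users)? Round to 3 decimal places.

0.753

odds, aspirin users = 0.1100/0.8900 = 0.1236
odds, non-users = 0.1410/0.8590 = 0.1641
OR = 0.1236 / 0.1641 = 0.753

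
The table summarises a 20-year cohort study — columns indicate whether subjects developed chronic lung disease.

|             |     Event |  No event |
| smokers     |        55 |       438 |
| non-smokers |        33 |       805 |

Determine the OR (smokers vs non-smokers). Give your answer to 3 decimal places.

odds, smokers = 55/438 = 0.12557
odds, non-smokers = 33/805 = 0.04099
OR = 0.12557 / 0.04099 = 3.063

OR ≈ 3.063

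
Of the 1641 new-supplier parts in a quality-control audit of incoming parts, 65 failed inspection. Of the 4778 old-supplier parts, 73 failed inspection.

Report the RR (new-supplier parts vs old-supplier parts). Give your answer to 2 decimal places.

risk, new-supplier parts = 65/1641 = 0.03961
risk, old-supplier parts = 73/4778 = 0.01528
RR = 0.03961 / 0.01528 = 2.59

RR ≈ 2.59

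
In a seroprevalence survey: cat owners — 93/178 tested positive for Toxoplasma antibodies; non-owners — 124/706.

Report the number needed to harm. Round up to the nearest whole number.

NNH: 3

risk, cat owners = 93/178 = 0.522472
risk, non-owners = 124/706 = 0.175637
absolute risk difference = 0.346835
1 / 0.346835 = 2.883 → round up → 3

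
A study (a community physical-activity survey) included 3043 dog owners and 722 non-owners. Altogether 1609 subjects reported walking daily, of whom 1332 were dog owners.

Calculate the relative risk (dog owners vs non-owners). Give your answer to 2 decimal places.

1.14

dog owners without the outcome: 3043 − 1332 = 1711
non-owners with the outcome: 1609 − 1332 = 277
non-owners without the outcome: 722 − 277 = 445
risk, dog owners = 1332/3043 = 0.4377
risk, non-owners = 277/722 = 0.3837
RR = 0.4377 / 0.3837 = 1.14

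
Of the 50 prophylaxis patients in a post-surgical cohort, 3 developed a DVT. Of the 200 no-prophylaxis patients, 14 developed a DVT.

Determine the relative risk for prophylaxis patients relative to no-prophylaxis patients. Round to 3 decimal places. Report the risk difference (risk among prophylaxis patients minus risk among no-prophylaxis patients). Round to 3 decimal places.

RR = 0.857; RD = -0.010

risk, prophylaxis patients = 3/50 = 0.0600
risk, no-prophylaxis patients = 14/200 = 0.0700
RR = 0.0600 / 0.0700 = 0.857
risk difference = 0.0600 − 0.0700 = -0.010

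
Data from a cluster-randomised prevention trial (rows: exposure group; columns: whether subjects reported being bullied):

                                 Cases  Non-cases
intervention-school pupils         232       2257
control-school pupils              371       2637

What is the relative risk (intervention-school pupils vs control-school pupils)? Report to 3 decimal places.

risk, intervention-school pupils = 232/2489 = 0.0932
risk, control-school pupils = 371/3008 = 0.1233
RR = 0.0932 / 0.1233 = 0.756

RR: 0.756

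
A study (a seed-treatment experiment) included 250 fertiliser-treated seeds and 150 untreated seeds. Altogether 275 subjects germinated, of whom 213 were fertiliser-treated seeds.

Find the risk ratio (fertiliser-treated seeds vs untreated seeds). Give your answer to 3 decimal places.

fertiliser-treated seeds without the outcome: 250 − 213 = 37
untreated seeds with the outcome: 275 − 213 = 62
untreated seeds without the outcome: 150 − 62 = 88
risk, fertiliser-treated seeds = 213/250 = 0.8520
risk, untreated seeds = 62/150 = 0.4133
RR = 0.8520 / 0.4133 = 2.061

RR = 2.061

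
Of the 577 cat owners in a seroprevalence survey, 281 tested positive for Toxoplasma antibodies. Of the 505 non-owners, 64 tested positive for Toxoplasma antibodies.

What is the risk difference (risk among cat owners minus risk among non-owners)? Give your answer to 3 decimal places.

RD = 0.360

risk, cat owners = 281/577 = 0.4870
risk, non-owners = 64/505 = 0.1267
risk difference = 0.4870 − 0.1267 = 0.360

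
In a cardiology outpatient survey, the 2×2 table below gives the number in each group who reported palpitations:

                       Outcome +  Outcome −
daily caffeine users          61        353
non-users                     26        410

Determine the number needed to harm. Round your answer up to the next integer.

risk, daily caffeine users = 61/414 = 0.147343
risk, non-users = 26/436 = 0.059633
absolute risk difference = 0.087710
1 / 0.087710 = 11.401 → round up → 12

12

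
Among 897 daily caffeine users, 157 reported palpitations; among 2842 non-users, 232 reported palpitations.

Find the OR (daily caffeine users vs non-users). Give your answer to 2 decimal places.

OR = 2.39

odds, daily caffeine users = 157/740 = 0.2122
odds, non-users = 232/2610 = 0.0889
OR = 0.2122 / 0.0889 = 2.39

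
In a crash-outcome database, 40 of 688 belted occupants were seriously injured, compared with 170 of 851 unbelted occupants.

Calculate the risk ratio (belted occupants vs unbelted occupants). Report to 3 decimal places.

0.291

risk, belted occupants = 40/688 = 0.0581
risk, unbelted occupants = 170/851 = 0.1998
RR = 0.0581 / 0.1998 = 0.291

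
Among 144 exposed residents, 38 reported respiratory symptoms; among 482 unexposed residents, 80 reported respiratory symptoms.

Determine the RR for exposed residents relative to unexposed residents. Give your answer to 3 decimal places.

risk, exposed residents = 38/144 = 0.2639
risk, unexposed residents = 80/482 = 0.1660
RR = 0.2639 / 0.1660 = 1.590

RR: 1.590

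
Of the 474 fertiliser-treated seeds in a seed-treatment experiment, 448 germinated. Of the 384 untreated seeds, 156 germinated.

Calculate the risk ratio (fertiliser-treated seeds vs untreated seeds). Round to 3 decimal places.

2.327

risk, fertiliser-treated seeds = 448/474 = 0.9451
risk, untreated seeds = 156/384 = 0.4062
RR = 0.9451 / 0.4062 = 2.327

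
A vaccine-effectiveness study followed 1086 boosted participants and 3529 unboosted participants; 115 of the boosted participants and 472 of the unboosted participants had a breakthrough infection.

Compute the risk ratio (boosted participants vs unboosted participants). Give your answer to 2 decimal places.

0.79

risk, boosted participants = 115/1086 = 0.1059
risk, unboosted participants = 472/3529 = 0.1337
RR = 0.1059 / 0.1337 = 0.79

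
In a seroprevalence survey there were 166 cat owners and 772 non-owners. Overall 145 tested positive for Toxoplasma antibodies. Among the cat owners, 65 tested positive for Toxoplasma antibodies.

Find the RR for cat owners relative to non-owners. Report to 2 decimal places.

3.78

cat owners without the outcome: 166 − 65 = 101
non-owners with the outcome: 145 − 65 = 80
non-owners without the outcome: 772 − 80 = 692
risk, cat owners = 65/166 = 0.3916
risk, non-owners = 80/772 = 0.1036
RR = 0.3916 / 0.1036 = 3.78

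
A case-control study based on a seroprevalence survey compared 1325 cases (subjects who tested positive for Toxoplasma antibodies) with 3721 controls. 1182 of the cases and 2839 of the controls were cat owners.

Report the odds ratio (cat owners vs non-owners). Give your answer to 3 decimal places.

OR = (1182 × 882) / (2839 × 143) = 1042524/405977 ≈ 2.568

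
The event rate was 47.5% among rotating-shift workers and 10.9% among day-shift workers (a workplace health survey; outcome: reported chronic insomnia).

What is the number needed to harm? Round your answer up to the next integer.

3

absolute risk difference = 0.366000
1 / 0.366000 = 2.732 → round up → 3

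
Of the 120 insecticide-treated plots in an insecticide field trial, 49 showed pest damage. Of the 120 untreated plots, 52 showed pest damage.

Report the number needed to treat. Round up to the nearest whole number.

40

risk, insecticide-treated plots = 49/120 = 0.408333
risk, untreated plots = 52/120 = 0.433333
absolute risk difference = 0.025000
1 / 0.025000 = 40.000 → round up → 40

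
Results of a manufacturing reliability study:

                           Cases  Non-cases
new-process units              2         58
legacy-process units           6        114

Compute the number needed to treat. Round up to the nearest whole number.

NNT ≈ 60

risk, new-process units = 2/60 = 0.033333
risk, legacy-process units = 6/120 = 0.050000
absolute risk difference = 0.016667
1 / 0.016667 = 59.999 → round up → 60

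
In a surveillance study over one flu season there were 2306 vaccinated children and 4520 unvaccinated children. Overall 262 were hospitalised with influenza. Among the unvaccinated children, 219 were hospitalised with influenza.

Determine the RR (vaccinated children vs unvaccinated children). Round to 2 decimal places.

RR = 0.38

vaccinated children with the outcome: 262 − 219 = 43
vaccinated children without the outcome: 2306 − 43 = 2263
unvaccinated children without the outcome: 4520 − 219 = 4301
risk, vaccinated children = 43/2306 = 0.01865
risk, unvaccinated children = 219/4520 = 0.04845
RR = 0.01865 / 0.04845 = 0.38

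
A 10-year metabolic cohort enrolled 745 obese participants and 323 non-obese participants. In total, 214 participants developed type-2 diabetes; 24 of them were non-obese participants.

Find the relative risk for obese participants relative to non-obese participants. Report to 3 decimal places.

RR: 3.432

obese participants with the outcome: 214 − 24 = 190
obese participants without the outcome: 745 − 190 = 555
non-obese participants without the outcome: 323 − 24 = 299
risk, obese participants = 190/745 = 0.2550
risk, non-obese participants = 24/323 = 0.0743
RR = 0.2550 / 0.0743 = 3.432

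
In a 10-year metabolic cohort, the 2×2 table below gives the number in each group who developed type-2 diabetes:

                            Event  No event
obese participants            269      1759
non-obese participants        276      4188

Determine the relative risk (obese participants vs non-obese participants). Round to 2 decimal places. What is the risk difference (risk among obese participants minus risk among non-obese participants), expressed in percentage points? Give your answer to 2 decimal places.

RR = 2.15; RD = 7.08

risk, obese participants = 269/2028 = 0.1326
risk, non-obese participants = 276/4464 = 0.0618
RR = 0.1326 / 0.0618 = 2.15
risk difference = 0.1326 − 0.0618 = 0.0708 → 7.08 percentage points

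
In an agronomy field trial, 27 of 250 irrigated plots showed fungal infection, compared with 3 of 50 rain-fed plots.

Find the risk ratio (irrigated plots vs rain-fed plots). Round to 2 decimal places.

RR ≈ 1.80

risk, irrigated plots = 27/250 = 0.1080
risk, rain-fed plots = 3/50 = 0.0600
RR = 0.1080 / 0.0600 = 1.80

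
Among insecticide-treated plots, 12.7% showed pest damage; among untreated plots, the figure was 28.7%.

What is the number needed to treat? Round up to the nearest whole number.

absolute risk difference = 0.160000
1 / 0.160000 = 6.250 → round up → 7

7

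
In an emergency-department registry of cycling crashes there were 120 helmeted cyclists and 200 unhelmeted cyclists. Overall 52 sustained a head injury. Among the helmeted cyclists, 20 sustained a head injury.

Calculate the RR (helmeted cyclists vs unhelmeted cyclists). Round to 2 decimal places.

RR ≈ 1.04

helmeted cyclists without the outcome: 120 − 20 = 100
unhelmeted cyclists with the outcome: 52 − 20 = 32
unhelmeted cyclists without the outcome: 200 − 32 = 168
risk, helmeted cyclists = 20/120 = 0.1667
risk, unhelmeted cyclists = 32/200 = 0.1600
RR = 0.1667 / 0.1600 = 1.04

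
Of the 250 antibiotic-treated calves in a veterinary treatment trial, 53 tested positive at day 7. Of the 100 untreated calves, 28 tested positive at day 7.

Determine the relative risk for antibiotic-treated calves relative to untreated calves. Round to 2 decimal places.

risk, antibiotic-treated calves = 53/250 = 0.2120
risk, untreated calves = 28/100 = 0.2800
RR = 0.2120 / 0.2800 = 0.76

RR: 0.76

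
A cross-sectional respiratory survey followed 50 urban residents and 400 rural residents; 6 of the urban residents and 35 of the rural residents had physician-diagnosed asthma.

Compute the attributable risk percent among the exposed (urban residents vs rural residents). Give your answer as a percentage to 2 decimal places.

risk, urban residents = 6/50 = 0.1200
risk, rural residents = 35/400 = 0.0875
AR% = (0.1200 − 0.0875) / 0.1200 = 0.2708 → 27.08%

27.08%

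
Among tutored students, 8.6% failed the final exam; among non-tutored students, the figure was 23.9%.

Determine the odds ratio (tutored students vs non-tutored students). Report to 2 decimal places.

odds, tutored students = 0.0860/0.9140 = 0.0941
odds, non-tutored students = 0.2390/0.7610 = 0.3141
OR = 0.0941 / 0.3141 = 0.30

OR: 0.30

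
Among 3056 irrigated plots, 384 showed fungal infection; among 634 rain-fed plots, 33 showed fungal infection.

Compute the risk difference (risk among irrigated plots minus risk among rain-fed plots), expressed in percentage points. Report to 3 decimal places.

risk, irrigated plots = 384/3056 = 0.1257
risk, rain-fed plots = 33/634 = 0.0521
risk difference = 0.1257 − 0.0521 = 0.0736 → 7.360 percentage points

RD: 7.360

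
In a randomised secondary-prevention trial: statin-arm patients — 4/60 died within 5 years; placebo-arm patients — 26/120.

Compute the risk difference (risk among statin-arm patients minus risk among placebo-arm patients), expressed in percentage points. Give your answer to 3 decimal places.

RD ≈ -15.000

risk, statin-arm patients = 4/60 = 0.0667
risk, placebo-arm patients = 26/120 = 0.2167
risk difference = 0.0667 − 0.2167 = -0.1500 → -15.000 percentage points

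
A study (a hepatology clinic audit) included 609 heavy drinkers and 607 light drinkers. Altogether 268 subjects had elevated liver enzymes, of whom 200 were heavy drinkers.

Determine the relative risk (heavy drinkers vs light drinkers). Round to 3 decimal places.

heavy drinkers without the outcome: 609 − 200 = 409
light drinkers with the outcome: 268 − 200 = 68
light drinkers without the outcome: 607 − 68 = 539
risk, heavy drinkers = 200/609 = 0.3284
risk, light drinkers = 68/607 = 0.1120
RR = 0.3284 / 0.1120 = 2.932

RR: 2.932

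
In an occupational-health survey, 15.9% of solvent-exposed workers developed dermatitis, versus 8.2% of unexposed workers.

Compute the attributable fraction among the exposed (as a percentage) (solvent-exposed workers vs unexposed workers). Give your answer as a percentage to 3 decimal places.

AR% = (0.1590 − 0.0820) / 0.1590 = 0.4843 → 48.428%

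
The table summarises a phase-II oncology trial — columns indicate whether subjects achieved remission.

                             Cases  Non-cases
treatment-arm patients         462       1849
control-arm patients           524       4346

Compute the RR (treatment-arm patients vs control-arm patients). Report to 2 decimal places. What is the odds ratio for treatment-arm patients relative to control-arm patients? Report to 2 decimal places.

risk, treatment-arm patients = 462/2311 = 0.1999
risk, control-arm patients = 524/4870 = 0.1076
RR = 0.1999 / 0.1076 = 1.86
OR = (462 × 4346) / (1849 × 524) = 2007852/968876 ≈ 2.07

RR = 1.86; OR = 2.07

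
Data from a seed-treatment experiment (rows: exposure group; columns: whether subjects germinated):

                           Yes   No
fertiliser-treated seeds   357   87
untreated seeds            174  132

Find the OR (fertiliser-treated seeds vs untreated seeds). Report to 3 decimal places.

OR = (357 × 132) / (87 × 174) = 47124/15138 ≈ 3.113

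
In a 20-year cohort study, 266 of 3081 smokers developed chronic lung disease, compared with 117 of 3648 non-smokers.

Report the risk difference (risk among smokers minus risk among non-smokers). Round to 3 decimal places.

0.054

risk, smokers = 266/3081 = 0.08634
risk, non-smokers = 117/3648 = 0.03207
risk difference = 0.08634 − 0.03207 = 0.054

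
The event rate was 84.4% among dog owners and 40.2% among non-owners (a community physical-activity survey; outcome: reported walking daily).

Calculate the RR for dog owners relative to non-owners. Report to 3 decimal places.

RR = 0.8440 / 0.4020 = 2.100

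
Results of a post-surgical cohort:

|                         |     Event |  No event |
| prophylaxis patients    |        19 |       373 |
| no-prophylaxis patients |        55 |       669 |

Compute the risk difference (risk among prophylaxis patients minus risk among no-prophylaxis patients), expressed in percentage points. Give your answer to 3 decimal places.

RD: -2.750

risk, prophylaxis patients = 19/392 = 0.04847
risk, no-prophylaxis patients = 55/724 = 0.07597
risk difference = 0.04847 − 0.07597 = -0.02750 → -2.750 percentage points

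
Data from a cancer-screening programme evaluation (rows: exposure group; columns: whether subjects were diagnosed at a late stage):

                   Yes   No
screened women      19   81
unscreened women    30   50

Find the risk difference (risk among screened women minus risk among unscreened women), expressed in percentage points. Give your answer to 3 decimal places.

risk, screened women = 19/100 = 0.1900
risk, unscreened women = 30/80 = 0.3750
risk difference = 0.1900 − 0.3750 = -0.1850 → -18.500 percentage points

-18.500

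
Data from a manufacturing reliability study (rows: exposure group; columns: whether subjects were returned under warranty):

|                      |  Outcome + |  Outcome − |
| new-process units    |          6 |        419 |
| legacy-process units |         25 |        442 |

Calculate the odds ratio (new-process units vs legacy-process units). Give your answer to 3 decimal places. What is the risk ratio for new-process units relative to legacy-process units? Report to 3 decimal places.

odds, new-process units = 6/419 = 0.01432
odds, legacy-process units = 25/442 = 0.05656
OR = 0.01432 / 0.05656 = 0.253
risk, new-process units = 6/425 = 0.01412
risk, legacy-process units = 25/467 = 0.05353
RR = 0.01412 / 0.05353 = 0.264

OR = 0.253; RR = 0.264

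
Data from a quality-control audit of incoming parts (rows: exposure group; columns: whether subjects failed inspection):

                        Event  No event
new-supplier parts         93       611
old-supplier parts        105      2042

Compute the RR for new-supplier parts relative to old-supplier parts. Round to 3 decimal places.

RR ≈ 2.701

risk, new-supplier parts = 93/704 = 0.13210
risk, old-supplier parts = 105/2147 = 0.04891
RR = 0.13210 / 0.04891 = 2.701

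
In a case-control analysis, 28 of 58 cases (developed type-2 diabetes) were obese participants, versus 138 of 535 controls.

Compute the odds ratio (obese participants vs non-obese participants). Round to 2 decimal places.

OR = (28 × 397) / (138 × 30) = 11116/4140 ≈ 2.69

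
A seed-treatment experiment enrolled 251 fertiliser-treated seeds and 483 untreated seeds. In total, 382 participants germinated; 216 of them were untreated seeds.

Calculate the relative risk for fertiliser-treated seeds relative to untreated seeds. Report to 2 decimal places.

fertiliser-treated seeds with the outcome: 382 − 216 = 166
fertiliser-treated seeds without the outcome: 251 − 166 = 85
untreated seeds without the outcome: 483 − 216 = 267
risk, fertiliser-treated seeds = 166/251 = 0.6614
risk, untreated seeds = 216/483 = 0.4472
RR = 0.6614 / 0.4472 = 1.48

1.48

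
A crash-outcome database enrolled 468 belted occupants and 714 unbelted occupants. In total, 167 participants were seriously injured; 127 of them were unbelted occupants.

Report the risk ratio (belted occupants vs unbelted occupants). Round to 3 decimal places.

belted occupants with the outcome: 167 − 127 = 40
belted occupants without the outcome: 468 − 40 = 428
unbelted occupants without the outcome: 714 − 127 = 587
risk, belted occupants = 40/468 = 0.0855
risk, unbelted occupants = 127/714 = 0.1779
RR = 0.0855 / 0.1779 = 0.481

RR ≈ 0.481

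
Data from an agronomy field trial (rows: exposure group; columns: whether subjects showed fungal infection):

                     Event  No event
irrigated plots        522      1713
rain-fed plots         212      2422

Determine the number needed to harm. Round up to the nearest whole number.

risk, irrigated plots = 522/2235 = 0.233557
risk, rain-fed plots = 212/2634 = 0.080486
absolute risk difference = 0.153071
1 / 0.153071 = 6.533 → round up → 7

7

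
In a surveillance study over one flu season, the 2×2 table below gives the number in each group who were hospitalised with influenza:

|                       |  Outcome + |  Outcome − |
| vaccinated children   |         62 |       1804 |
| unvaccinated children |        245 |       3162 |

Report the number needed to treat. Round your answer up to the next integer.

risk, vaccinated children = 62/1866 = 0.033226
risk, unvaccinated children = 245/3407 = 0.071911
absolute risk difference = 0.038685
1 / 0.038685 = 25.850 → round up → 26

26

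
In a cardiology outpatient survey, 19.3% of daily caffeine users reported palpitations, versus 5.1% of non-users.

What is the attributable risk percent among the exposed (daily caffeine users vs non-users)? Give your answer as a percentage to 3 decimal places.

AR% = (0.1930 − 0.0510) / 0.1930 = 0.7358 → 73.575%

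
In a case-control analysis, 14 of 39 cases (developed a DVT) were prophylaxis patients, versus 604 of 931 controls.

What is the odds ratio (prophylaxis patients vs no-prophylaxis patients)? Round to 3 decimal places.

OR = (14 × 327) / (604 × 25) = 4578/15100 ≈ 0.303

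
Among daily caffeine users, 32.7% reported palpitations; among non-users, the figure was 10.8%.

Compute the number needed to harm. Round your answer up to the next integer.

5

absolute risk difference = 0.219000
1 / 0.219000 = 4.566 → round up → 5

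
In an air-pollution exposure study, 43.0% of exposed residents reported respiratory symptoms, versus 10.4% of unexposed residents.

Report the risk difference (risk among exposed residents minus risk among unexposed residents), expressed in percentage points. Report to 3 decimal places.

RD ≈ 32.600

risk difference = 0.4300 − 0.1040 = 0.3260 → 32.600 percentage points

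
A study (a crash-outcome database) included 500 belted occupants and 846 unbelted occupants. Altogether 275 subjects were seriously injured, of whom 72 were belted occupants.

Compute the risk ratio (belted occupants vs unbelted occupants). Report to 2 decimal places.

RR = 0.60

belted occupants without the outcome: 500 − 72 = 428
unbelted occupants with the outcome: 275 − 72 = 203
unbelted occupants without the outcome: 846 − 203 = 643
risk, belted occupants = 72/500 = 0.1440
risk, unbelted occupants = 203/846 = 0.2400
RR = 0.1440 / 0.2400 = 0.60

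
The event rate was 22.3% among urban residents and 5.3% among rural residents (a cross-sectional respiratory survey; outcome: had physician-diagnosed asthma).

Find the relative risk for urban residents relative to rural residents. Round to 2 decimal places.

RR = 0.2230 / 0.0530 = 4.21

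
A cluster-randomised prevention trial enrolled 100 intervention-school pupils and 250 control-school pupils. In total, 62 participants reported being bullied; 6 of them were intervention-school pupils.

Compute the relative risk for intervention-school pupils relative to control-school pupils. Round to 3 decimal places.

intervention-school pupils without the outcome: 100 − 6 = 94
control-school pupils with the outcome: 62 − 6 = 56
control-school pupils without the outcome: 250 − 56 = 194
risk, intervention-school pupils = 6/100 = 0.0600
risk, control-school pupils = 56/250 = 0.2240
RR = 0.0600 / 0.2240 = 0.268

RR ≈ 0.268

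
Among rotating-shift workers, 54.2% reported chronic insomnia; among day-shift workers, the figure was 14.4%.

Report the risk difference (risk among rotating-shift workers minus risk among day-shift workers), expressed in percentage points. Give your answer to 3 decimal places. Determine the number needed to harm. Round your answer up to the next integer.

RD = 39.800; NNH = 3

risk difference = 0.5420 − 0.1440 = 0.3980 → 39.800 percentage points
absolute risk difference = 0.398000
1 / 0.398000 = 2.513 → round up → 3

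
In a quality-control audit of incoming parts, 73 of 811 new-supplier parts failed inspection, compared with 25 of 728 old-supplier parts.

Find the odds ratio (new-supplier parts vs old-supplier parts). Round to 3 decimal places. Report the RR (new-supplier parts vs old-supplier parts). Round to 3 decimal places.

OR = 2.782; RR = 2.621

OR = (73 × 703) / (738 × 25) = 51319/18450 ≈ 2.782
risk, new-supplier parts = 73/811 = 0.09001
risk, old-supplier parts = 25/728 = 0.03434
RR = 0.09001 / 0.03434 = 2.621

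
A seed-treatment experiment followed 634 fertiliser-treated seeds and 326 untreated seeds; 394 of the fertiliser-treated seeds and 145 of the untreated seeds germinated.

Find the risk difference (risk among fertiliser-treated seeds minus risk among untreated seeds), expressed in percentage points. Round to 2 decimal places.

risk, fertiliser-treated seeds = 394/634 = 0.6215
risk, untreated seeds = 145/326 = 0.4448
risk difference = 0.6215 − 0.4448 = 0.1767 → 17.67 percentage points

17.67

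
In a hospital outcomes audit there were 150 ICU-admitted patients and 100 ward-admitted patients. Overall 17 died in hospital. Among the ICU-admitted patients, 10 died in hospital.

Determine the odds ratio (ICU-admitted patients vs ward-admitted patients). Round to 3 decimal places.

ICU-admitted patients without the outcome: 150 − 10 = 140
ward-admitted patients with the outcome: 17 − 10 = 7
ward-admitted patients without the outcome: 100 − 7 = 93
OR = (10 × 93) / (140 × 7) = 930/980 ≈ 0.949

OR ≈ 0.949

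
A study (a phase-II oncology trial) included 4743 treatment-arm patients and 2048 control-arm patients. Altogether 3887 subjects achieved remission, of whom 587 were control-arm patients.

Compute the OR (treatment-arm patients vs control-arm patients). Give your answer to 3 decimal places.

5.692

treatment-arm patients with the outcome: 3887 − 587 = 3300
treatment-arm patients without the outcome: 4743 − 3300 = 1443
control-arm patients without the outcome: 2048 − 587 = 1461
odds, treatment-arm patients = 3300/1443 = 2.2869
odds, control-arm patients = 587/1461 = 0.4018
OR = 2.2869 / 0.4018 = 5.692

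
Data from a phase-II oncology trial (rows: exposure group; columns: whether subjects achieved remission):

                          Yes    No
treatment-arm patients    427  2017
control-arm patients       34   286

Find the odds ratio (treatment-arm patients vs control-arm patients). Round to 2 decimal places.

OR ≈ 1.78

odds, treatment-arm patients = 427/2017 = 0.2117
odds, control-arm patients = 34/286 = 0.1189
OR = 0.2117 / 0.1189 = 1.78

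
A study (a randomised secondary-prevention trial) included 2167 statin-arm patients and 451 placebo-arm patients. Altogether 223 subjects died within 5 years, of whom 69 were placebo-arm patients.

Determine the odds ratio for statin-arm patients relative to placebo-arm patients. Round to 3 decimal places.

statin-arm patients with the outcome: 223 − 69 = 154
statin-arm patients without the outcome: 2167 − 154 = 2013
placebo-arm patients without the outcome: 451 − 69 = 382
odds, statin-arm patients = 154/2013 = 0.0765
odds, placebo-arm patients = 69/382 = 0.1806
OR = 0.0765 / 0.1806 = 0.424

OR ≈ 0.424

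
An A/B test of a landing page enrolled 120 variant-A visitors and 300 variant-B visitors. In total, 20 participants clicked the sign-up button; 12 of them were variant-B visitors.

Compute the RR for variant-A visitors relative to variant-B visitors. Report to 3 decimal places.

RR ≈ 1.667

variant-A visitors with the outcome: 20 − 12 = 8
variant-A visitors without the outcome: 120 − 8 = 112
variant-B visitors without the outcome: 300 − 12 = 288
risk, variant-A visitors = 8/120 = 0.06667
risk, variant-B visitors = 12/300 = 0.04000
RR = 0.06667 / 0.04000 = 1.667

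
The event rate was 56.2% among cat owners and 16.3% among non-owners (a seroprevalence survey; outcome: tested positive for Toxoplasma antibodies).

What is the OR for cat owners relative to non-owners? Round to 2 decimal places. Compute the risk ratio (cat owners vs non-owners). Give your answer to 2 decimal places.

OR = 6.59; RR = 3.45

odds, cat owners = 0.5620/0.4380 = 1.2831
odds, non-owners = 0.1630/0.8370 = 0.1947
OR = 1.2831 / 0.1947 = 6.59
RR = 0.5620 / 0.1630 = 3.45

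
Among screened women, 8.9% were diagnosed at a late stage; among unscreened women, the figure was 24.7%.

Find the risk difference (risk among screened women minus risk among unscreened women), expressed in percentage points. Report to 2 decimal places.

-15.80

risk difference = 0.0890 − 0.2470 = -0.1580 → -15.80 percentage points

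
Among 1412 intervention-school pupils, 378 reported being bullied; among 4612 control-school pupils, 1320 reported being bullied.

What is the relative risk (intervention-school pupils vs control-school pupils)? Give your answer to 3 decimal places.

0.935

risk, intervention-school pupils = 378/1412 = 0.2677
risk, control-school pupils = 1320/4612 = 0.2862
RR = 0.2677 / 0.2862 = 0.935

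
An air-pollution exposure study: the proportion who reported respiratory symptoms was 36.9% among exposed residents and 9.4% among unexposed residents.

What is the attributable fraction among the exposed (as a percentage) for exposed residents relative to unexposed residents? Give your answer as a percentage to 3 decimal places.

AR% = (0.3690 − 0.0940) / 0.3690 = 0.7453 → 74.526%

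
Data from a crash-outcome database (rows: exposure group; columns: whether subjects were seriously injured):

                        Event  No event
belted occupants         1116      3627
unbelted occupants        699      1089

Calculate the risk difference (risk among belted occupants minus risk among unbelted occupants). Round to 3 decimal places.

risk, belted occupants = 1116/4743 = 0.2353
risk, unbelted occupants = 699/1788 = 0.3909
risk difference = 0.2353 − 0.3909 = -0.156

RD: -0.156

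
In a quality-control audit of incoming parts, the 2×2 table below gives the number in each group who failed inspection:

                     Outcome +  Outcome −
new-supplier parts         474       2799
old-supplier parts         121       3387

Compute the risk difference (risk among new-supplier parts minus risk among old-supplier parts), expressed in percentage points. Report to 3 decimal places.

11.033

risk, new-supplier parts = 474/3273 = 0.14482
risk, old-supplier parts = 121/3508 = 0.03449
risk difference = 0.14482 − 0.03449 = 0.11033 → 11.033 percentage points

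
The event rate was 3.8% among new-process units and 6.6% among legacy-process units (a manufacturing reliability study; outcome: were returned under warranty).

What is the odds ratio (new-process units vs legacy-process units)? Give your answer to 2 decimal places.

OR: 0.56

odds, new-process units = 0.03800/0.96200 = 0.03950
odds, legacy-process units = 0.06600/0.93400 = 0.07066
OR = 0.03950 / 0.07066 = 0.56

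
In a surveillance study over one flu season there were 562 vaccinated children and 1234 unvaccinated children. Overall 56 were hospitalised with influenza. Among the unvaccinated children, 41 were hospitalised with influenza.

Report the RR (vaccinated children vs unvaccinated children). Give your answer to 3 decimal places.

RR = 0.803

vaccinated children with the outcome: 56 − 41 = 15
vaccinated children without the outcome: 562 − 15 = 547
unvaccinated children without the outcome: 1234 − 41 = 1193
risk, vaccinated children = 15/562 = 0.02669
risk, unvaccinated children = 41/1234 = 0.03323
RR = 0.02669 / 0.03323 = 0.803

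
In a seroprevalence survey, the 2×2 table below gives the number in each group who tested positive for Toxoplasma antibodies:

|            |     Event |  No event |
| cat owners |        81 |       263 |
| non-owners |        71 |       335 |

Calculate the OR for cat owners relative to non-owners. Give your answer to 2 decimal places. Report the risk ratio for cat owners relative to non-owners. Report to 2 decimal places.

OR = (81 × 335) / (263 × 71) = 27135/18673 ≈ 1.45
risk, cat owners = 81/344 = 0.2355
risk, non-owners = 71/406 = 0.1749
RR = 0.2355 / 0.1749 = 1.35

OR = 1.45; RR = 1.35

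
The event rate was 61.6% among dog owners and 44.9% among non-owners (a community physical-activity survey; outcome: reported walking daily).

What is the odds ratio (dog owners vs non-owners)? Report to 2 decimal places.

OR ≈ 1.97

odds, dog owners = 0.6160/0.3840 = 1.6042
odds, non-owners = 0.4490/0.5510 = 0.8149
OR = 1.6042 / 0.8149 = 1.97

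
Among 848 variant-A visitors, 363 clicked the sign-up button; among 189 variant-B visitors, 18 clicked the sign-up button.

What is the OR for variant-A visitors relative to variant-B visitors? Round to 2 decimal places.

OR ≈ 7.11

odds, variant-A visitors = 363/485 = 0.7485
odds, variant-B visitors = 18/171 = 0.1053
OR = 0.7485 / 0.1053 = 7.11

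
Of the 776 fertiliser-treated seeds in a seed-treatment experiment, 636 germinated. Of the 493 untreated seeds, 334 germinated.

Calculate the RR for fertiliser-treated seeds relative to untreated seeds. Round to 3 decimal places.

risk, fertiliser-treated seeds = 636/776 = 0.8196
risk, untreated seeds = 334/493 = 0.6775
RR = 0.8196 / 0.6775 = 1.210

1.210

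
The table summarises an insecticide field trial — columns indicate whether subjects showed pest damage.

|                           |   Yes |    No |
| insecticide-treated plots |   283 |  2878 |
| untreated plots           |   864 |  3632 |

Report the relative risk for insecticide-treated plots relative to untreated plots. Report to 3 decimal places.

risk, insecticide-treated plots = 283/3161 = 0.0895
risk, untreated plots = 864/4496 = 0.1922
RR = 0.0895 / 0.1922 = 0.466

RR = 0.466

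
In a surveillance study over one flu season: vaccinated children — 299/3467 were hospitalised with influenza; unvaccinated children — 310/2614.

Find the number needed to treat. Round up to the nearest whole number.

NNT = 31

risk, vaccinated children = 299/3467 = 0.086242
risk, unvaccinated children = 310/2614 = 0.118592
absolute risk difference = 0.032350
1 / 0.032350 = 30.912 → round up → 31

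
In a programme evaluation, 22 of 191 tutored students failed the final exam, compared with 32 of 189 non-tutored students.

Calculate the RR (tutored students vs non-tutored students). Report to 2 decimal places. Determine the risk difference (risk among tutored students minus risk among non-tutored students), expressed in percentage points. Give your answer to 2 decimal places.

RR = 0.68; RD = -5.41

risk, tutored students = 22/191 = 0.1152
risk, non-tutored students = 32/189 = 0.1693
RR = 0.1152 / 0.1693 = 0.68
risk difference = 0.1152 − 0.1693 = -0.0541 → -5.41 percentage points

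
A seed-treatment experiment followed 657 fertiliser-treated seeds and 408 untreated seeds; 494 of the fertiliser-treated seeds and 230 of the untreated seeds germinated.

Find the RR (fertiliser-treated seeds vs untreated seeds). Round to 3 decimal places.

risk, fertiliser-treated seeds = 494/657 = 0.7519
risk, untreated seeds = 230/408 = 0.5637
RR = 0.7519 / 0.5637 = 1.334

1.334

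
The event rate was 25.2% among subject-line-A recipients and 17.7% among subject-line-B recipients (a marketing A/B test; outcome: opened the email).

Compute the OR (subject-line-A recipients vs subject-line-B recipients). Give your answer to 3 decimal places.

1.566

odds, subject-line-A recipients = 0.2520/0.7480 = 0.3369
odds, subject-line-B recipients = 0.1770/0.8230 = 0.2151
OR = 0.3369 / 0.2151 = 1.566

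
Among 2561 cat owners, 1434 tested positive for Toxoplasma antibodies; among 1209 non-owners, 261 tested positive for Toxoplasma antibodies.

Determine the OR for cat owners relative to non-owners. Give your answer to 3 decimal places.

odds, cat owners = 1434/1127 = 1.2724
odds, non-owners = 261/948 = 0.2753
OR = 1.2724 / 0.2753 = 4.622

4.622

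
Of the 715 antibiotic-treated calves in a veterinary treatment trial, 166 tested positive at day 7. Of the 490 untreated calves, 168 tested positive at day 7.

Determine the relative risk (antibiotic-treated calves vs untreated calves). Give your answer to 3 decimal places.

RR: 0.677

risk, antibiotic-treated calves = 166/715 = 0.2322
risk, untreated calves = 168/490 = 0.3429
RR = 0.2322 / 0.3429 = 0.677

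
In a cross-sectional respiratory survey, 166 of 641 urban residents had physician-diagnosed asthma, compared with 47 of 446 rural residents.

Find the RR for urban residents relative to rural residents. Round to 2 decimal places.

2.46

risk, urban residents = 166/641 = 0.2590
risk, rural residents = 47/446 = 0.1054
RR = 0.2590 / 0.1054 = 2.46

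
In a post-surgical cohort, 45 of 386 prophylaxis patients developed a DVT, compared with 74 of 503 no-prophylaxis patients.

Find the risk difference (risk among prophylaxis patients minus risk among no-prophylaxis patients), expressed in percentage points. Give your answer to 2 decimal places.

risk, prophylaxis patients = 45/386 = 0.1166
risk, no-prophylaxis patients = 74/503 = 0.1471
risk difference = 0.1166 − 0.1471 = -0.0305 → -3.05 percentage points

-3.05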